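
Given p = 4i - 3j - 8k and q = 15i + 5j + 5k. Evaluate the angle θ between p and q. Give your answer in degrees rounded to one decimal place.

p · q = 4·15 + (-3)·5 + (-8)·5 = 60 - 15 - 40 = 5
|p|² = 16 + 9 + 64 = 89,  |p| = √89 ≈ 9.433981
|q|² = 225 + 25 + 25 = 275,  |q| = √275 ≈ 16.583124
cos θ = 5 / (9.433981 · 16.583124) ≈ 0.03196
θ = arccos(0.03196) ≈ 88.2°

88.2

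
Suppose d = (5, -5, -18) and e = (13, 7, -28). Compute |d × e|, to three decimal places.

i: (-5)·(-28) - (-18)·7 = 140 - (-126) = 266
j: (-18)·13 - 5·(-28) = -234 - (-140) = -94
k: 5·7 - (-5)·13 = 35 - (-65) = 100
d × e = (266, -94, 100)
|d × e| = √(266² + (-94)² + 100²) = √89592 ≈ 299.3192

299.319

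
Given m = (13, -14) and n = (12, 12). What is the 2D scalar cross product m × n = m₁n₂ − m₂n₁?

324

13·12 - (-14)·12 = 156 - (-168) = 324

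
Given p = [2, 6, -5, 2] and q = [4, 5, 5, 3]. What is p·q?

p · q = 2·4 + 6·5 + (-5)·5 + 2·3 = 8 + 30 - 25 + 6 = 19

19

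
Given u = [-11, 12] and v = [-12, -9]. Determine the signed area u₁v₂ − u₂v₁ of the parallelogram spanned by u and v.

(-11)·(-9) - 12·(-12) = 99 - (-144) = 243

243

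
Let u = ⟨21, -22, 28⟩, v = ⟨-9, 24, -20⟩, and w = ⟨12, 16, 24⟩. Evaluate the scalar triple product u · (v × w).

v × w:
i: 24·24 - (-20)·16 = 576 - (-320) = 896
j: (-20)·12 - (-9)·24 = -240 - (-216) = -24
k: (-9)·16 - 24·12 = -144 - 288 = -432
v × w = (896, -24, -432)
u · (v × w) = 21·896 + (-22)·(-24) + 28·(-432) = 18816 + 528 - 12096 = 7248

7248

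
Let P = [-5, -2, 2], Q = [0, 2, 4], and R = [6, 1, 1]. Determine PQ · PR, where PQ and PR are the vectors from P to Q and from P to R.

65

PQ = Q − P = (5, 4, 2)
PR = R − P = (11, 3, -1)
PQ · PR = 5·11 + 4·3 + 2·(-1) = 55 + 12 - 2 = 65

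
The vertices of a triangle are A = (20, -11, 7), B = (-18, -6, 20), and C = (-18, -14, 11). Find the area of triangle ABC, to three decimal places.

230.684

AB = (-38, 5, 13),  AC = (-38, -3, 4)
i: 5·4 - 13·(-3) = 20 - (-39) = 59
j: 13·(-38) - (-38)·4 = -494 - (-152) = -342
k: (-38)·(-3) - 5·(-38) = 114 - (-190) = 304
AB × AC = (59, -342, 304)
|AB × AC| = √212861 ≈ 461.3686
area = ½ · 461.3686 ≈ 230.684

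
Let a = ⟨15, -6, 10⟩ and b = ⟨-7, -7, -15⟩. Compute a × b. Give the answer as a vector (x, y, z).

i: (-6)·(-15) - 10·(-7) = 90 - (-70) = 160
j: 10·(-7) - 15·(-15) = -70 - (-225) = 155
k: 15·(-7) - (-6)·(-7) = -105 - 42 = -147
a × b = (160, 155, -147)

(160, 155, -147)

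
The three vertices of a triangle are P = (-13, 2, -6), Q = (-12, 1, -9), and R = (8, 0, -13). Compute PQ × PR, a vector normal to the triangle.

(1, -56, 19)

PQ = (1, -1, -3)
PR = (21, -2, -7)
i: (-1)·(-7) - (-3)·(-2) = 7 - 6 = 1
j: (-3)·21 - 1·(-7) = -63 - (-7) = -56
k: 1·(-2) - (-1)·21 = -2 - (-21) = 19
PQ × PR = (1, -56, 19)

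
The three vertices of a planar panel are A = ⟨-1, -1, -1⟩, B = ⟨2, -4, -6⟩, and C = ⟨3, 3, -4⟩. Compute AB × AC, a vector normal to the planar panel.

(29, -11, 24)

AB = (3, -3, -5)
AC = (4, 4, -3)
i: (-3)·(-3) - (-5)·4 = 9 - (-20) = 29
j: (-5)·4 - 3·(-3) = -20 - (-9) = -11
k: 3·4 - (-3)·4 = 12 - (-12) = 24
AB × AC = (29, -11, 24)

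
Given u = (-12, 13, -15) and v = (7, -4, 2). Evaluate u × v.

i: 13·2 - (-15)·(-4) = 26 - 60 = -34
j: (-15)·7 - (-12)·2 = -105 - (-24) = -81
k: (-12)·(-4) - 13·7 = 48 - 91 = -43
u × v = (-34, -81, -43)

(-34, -81, -43)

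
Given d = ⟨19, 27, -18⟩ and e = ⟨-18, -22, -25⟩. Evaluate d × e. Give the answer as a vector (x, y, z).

i: 27·(-25) - (-18)·(-22) = -675 - 396 = -1071
j: (-18)·(-18) - 19·(-25) = 324 - (-475) = 799
k: 19·(-22) - 27·(-18) = -418 - (-486) = 68
d × e = (-1071, 799, 68)

(-1071, 799, 68)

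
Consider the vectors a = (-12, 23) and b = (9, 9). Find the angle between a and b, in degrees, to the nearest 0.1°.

a · b = (-12)·9 + 23·9 = -108 + 207 = 99
|a|² = 144 + 529 = 673,  |a| = √673 ≈ 25.942244
|b|² = 81 + 81 = 162,  |b| = √162 ≈ 12.727922
cos θ = 99 / (25.942244 · 12.727922) ≈ 0.29983
θ = arccos(0.29983) ≈ 72.6°

72.6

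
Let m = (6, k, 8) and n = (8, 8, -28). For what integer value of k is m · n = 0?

m · n = 6·8 + k·8 + 8·(-28) = -176 + 8k
Set equal to 0: 8k = 176, so k = 22.

22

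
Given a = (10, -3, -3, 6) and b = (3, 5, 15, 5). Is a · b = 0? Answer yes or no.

a · b = 10·3 + (-3)·5 + (-3)·15 + 6·5 = 30 - 15 - 45 + 30 = 0
Zero, so the vectors are orthogonal.

yes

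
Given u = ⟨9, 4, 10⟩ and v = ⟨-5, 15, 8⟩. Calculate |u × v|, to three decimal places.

229.854

i: 4·8 - 10·15 = 32 - 150 = -118
j: 10·(-5) - 9·8 = -50 - 72 = -122
k: 9·15 - 4·(-5) = 135 - (-20) = 155
u × v = (-118, -122, 155)
|u × v| = √((-118)² + (-122)² + 155²) = √52833 ≈ 229.8543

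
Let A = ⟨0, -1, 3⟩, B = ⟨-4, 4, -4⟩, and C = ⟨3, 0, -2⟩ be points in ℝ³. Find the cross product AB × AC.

AB = (-4, 5, -7)
AC = (3, 1, -5)
i: 5·(-5) - (-7)·1 = -25 - (-7) = -18
j: (-7)·3 - (-4)·(-5) = -21 - 20 = -41
k: (-4)·1 - 5·3 = -4 - 15 = -19
AB × AC = (-18, -41, -19)

(-18, -41, -19)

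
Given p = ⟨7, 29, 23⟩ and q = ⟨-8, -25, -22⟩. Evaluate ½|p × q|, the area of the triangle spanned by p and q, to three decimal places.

45.050

i: 29·(-22) - 23·(-25) = -638 - (-575) = -63
j: 23·(-8) - 7·(-22) = -184 - (-154) = -30
k: 7·(-25) - 29·(-8) = -175 - (-232) = 57
p × q = (-63, -30, 57)
|p × q| = √((-63)² + (-30)² + 57²) = √8118 ≈ 90.0999
area = ½ · 90.0999 ≈ 45.050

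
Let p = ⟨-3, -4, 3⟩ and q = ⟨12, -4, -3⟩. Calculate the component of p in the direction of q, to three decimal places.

p · q = (-3)·12 + (-4)·(-4) + 3·(-3) = -36 + 16 - 9 = -29
|q| = √(144 + 16 + 9) = √169 ≈ 13.0000
comp_q p = -29 / √169 ≈ -2.231

-2.231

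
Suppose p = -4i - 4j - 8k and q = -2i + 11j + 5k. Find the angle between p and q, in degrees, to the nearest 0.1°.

p · q = (-4)·(-2) + (-4)·11 + (-8)·5 = 8 - 44 - 40 = -76
|p|² = 16 + 16 + 64 = 96,  |p| = √96 ≈ 9.797959
|q|² = 4 + 121 + 25 = 150,  |q| = √150 ≈ 12.247449
cos θ = -76 / (9.797959 · 12.247449) ≈ -0.63333
θ = arccos(-0.63333) ≈ 129.3°

129.3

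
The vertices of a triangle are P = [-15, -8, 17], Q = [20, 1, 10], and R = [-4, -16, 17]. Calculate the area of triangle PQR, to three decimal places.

PQ = (35, 9, -7),  PR = (11, -8, 0)
i: 9·0 - (-7)·(-8) = 0 - 56 = -56
j: (-7)·11 - 35·0 = -77 - 0 = -77
k: 35·(-8) - 9·11 = -280 - 99 = -379
PQ × PR = (-56, -77, -379)
|PQ × PR| = √152706 ≈ 390.7762
area = ½ · 390.7762 ≈ 195.388

195.388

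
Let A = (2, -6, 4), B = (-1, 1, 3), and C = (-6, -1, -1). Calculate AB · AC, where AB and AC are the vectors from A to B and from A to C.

64

AB = B − A = (-3, 7, -1)
AC = C − A = (-8, 5, -5)
AB · AC = (-3)·(-8) + 7·5 + (-1)·(-5) = 24 + 35 + 5 = 64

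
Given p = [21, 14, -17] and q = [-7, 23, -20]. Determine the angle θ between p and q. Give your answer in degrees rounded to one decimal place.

p · q = 21·(-7) + 14·23 + (-17)·(-20) = -147 + 322 + 340 = 515
|p|² = 441 + 196 + 289 = 926,  |p| = √926 ≈ 30.430248
|q|² = 49 + 529 + 400 = 978,  |q| = √978 ≈ 31.272992
cos θ = 515 / (30.430248 · 31.272992) ≈ 0.54117
θ = arccos(0.54117) ≈ 57.2°

57.2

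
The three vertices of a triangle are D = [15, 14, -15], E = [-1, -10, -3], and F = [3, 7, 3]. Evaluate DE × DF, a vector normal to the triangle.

(-348, 144, -176)

DE = (-16, -24, 12)
DF = (-12, -7, 18)
i: (-24)·18 - 12·(-7) = -432 - (-84) = -348
j: 12·(-12) - (-16)·18 = -144 - (-288) = 144
k: (-16)·(-7) - (-24)·(-12) = 112 - 288 = -176
DE × DF = (-348, 144, -176)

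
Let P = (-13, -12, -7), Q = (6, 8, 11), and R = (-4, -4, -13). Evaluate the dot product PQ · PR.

223

PQ = Q − P = (19, 20, 18)
PR = R − P = (9, 8, -6)
PQ · PR = 19·9 + 20·8 + 18·(-6) = 171 + 160 - 108 = 223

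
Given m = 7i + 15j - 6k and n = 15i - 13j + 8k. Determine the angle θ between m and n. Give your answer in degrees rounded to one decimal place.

111.5

m · n = 7·15 + 15·(-13) + (-6)·8 = 105 - 195 - 48 = -138
|m|² = 49 + 225 + 36 = 310,  |m| = √310 ≈ 17.606817
|n|² = 225 + 169 + 64 = 458,  |n| = √458 ≈ 21.400935
cos θ = -138 / (17.606817 · 21.400935) ≈ -0.36624
θ = arccos(-0.36624) ≈ 111.5°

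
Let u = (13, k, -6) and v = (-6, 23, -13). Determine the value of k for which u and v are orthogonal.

0

u · v = 13·(-6) + k·23 + (-6)·(-13) = 0 + 23k
Set equal to 0: 23k = 0, so k = 0.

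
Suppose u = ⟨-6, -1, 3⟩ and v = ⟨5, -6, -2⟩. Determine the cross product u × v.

i: (-1)·(-2) - 3·(-6) = 2 - (-18) = 20
j: 3·5 - (-6)·(-2) = 15 - 12 = 3
k: (-6)·(-6) - (-1)·5 = 36 - (-5) = 41
u × v = (20, 3, 41)

(20, 3, 41)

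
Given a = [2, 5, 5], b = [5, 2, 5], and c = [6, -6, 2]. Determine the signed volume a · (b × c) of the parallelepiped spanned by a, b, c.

b × c:
i: 2·2 - 5·(-6) = 4 - (-30) = 34
j: 5·6 - 5·2 = 30 - 10 = 20
k: 5·(-6) - 2·6 = -30 - 12 = -42
b × c = (34, 20, -42)
a · (b × c) = 2·34 + 5·20 + 5·(-42) = 68 + 100 - 210 = -42

-42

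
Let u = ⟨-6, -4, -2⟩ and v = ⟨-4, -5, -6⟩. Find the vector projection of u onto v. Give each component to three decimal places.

u · v = (-6)·(-4) + (-4)·(-5) + (-2)·(-6) = 24 + 20 + 12 = 56
|v|² = 16 + 25 + 36 = 77
proj_v u = (56/77) · (-4, -5, -6) ≈ (-2.909, -3.636, -4.364)

(-2.909, -3.636, -4.364)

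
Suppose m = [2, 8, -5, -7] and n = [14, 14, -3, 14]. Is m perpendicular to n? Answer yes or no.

m · n = 2·14 + 8·14 + (-5)·(-3) + (-7)·14 = 28 + 112 + 15 - 98 = 57
Nonzero, so the vectors are not orthogonal.

no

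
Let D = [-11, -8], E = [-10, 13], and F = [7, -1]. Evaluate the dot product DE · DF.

DE = E − D = (1, 21)
DF = F − D = (18, 7)
DE · DF = 1·18 + 21·7 = 18 + 147 = 165

165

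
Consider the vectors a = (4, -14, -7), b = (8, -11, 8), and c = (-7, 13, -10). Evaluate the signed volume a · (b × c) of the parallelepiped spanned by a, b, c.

b × c:
i: (-11)·(-10) - 8·13 = 110 - 104 = 6
j: 8·(-7) - 8·(-10) = -56 - (-80) = 24
k: 8·13 - (-11)·(-7) = 104 - 77 = 27
b × c = (6, 24, 27)
a · (b × c) = 4·6 + (-14)·24 + (-7)·27 = 24 - 336 - 189 = -501

-501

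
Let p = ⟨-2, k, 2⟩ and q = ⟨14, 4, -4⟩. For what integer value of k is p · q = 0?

9

p · q = (-2)·14 + k·4 + 2·(-4) = -36 + 4k
Set equal to 0: 4k = 36, so k = 9.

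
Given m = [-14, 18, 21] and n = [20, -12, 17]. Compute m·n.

-139

m · n = (-14)·20 + 18·(-12) + 21·17 = -280 - 216 + 357 = -139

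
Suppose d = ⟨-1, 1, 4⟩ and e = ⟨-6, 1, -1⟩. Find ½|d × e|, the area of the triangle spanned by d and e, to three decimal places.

i: 1·(-1) - 4·1 = -1 - 4 = -5
j: 4·(-6) - (-1)·(-1) = -24 - 1 = -25
k: (-1)·1 - 1·(-6) = -1 - (-6) = 5
d × e = (-5, -25, 5)
|d × e| = √((-5)² + (-25)² + 5²) = √675 ≈ 25.9808
area = ½ · 25.9808 ≈ 12.990

12.990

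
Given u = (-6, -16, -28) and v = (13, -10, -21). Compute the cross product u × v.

i: (-16)·(-21) - (-28)·(-10) = 336 - 280 = 56
j: (-28)·13 - (-6)·(-21) = -364 - 126 = -490
k: (-6)·(-10) - (-16)·13 = 60 - (-208) = 268
u × v = (56, -490, 268)

(56, -490, 268)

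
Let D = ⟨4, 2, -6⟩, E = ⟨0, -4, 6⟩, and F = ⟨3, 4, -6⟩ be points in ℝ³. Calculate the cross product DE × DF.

DE = (-4, -6, 12)
DF = (-1, 2, 0)
i: (-6)·0 - 12·2 = 0 - 24 = -24
j: 12·(-1) - (-4)·0 = -12 - 0 = -12
k: (-4)·2 - (-6)·(-1) = -8 - 6 = -14
DE × DF = (-24, -12, -14)

(-24, -12, -14)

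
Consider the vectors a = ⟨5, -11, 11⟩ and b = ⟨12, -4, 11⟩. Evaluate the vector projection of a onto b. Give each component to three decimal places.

a · b = 5·12 + (-11)·(-4) + 11·11 = 60 + 44 + 121 = 225
|b|² = 144 + 16 + 121 = 281
proj_b a = (225/281) · (12, -4, 11) ≈ (9.609, -3.203, 8.808)

(9.609, -3.203, 8.808)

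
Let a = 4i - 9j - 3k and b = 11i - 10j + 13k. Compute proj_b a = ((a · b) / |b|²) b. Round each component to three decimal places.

a · b = 4·11 + (-9)·(-10) + (-3)·13 = 44 + 90 - 39 = 95
|b|² = 121 + 100 + 169 = 390
proj_b a = (95/390) · (11, -10, 13) ≈ (2.679, -2.436, 3.167)

(2.679, -2.436, 3.167)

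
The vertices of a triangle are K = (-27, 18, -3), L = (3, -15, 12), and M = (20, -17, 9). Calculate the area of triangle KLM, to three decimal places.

KL = (30, -33, 15),  KM = (47, -35, 12)
i: (-33)·12 - 15·(-35) = -396 - (-525) = 129
j: 15·47 - 30·12 = 705 - 360 = 345
k: 30·(-35) - (-33)·47 = -1050 - (-1551) = 501
KL × KM = (129, 345, 501)
|KL × KM| = √386667 ≈ 621.8255
area = ½ · 621.8255 ≈ 310.913

310.913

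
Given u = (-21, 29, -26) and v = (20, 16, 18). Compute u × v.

i: 29·18 - (-26)·16 = 522 - (-416) = 938
j: (-26)·20 - (-21)·18 = -520 - (-378) = -142
k: (-21)·16 - 29·20 = -336 - 580 = -916
u × v = (938, -142, -916)

(938, -142, -916)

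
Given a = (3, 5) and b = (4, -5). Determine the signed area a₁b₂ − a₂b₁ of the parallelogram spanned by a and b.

-35

3·(-5) - 5·4 = -15 - 20 = -35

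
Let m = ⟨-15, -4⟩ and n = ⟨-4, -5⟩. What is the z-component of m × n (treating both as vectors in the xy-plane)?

(-15)·(-5) - (-4)·(-4) = 75 - 16 = 59

59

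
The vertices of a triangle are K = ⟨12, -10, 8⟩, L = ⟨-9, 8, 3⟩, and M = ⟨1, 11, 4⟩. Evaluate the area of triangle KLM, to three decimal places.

123.470

KL = (-21, 18, -5),  KM = (-11, 21, -4)
i: 18·(-4) - (-5)·21 = -72 - (-105) = 33
j: (-5)·(-11) - (-21)·(-4) = 55 - 84 = -29
k: (-21)·21 - 18·(-11) = -441 - (-198) = -243
KL × KM = (33, -29, -243)
|KL × KM| = √60979 ≈ 246.9393
area = ½ · 246.9393 ≈ 123.470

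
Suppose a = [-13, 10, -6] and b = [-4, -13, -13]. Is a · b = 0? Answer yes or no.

yes

a · b = (-13)·(-4) + 10·(-13) + (-6)·(-13) = 52 - 130 + 78 = 0
Zero, so the vectors are orthogonal.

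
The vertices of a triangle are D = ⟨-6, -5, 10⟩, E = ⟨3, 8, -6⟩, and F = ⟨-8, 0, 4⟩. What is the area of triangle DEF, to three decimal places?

DE = (9, 13, -16),  DF = (-2, 5, -6)
i: 13·(-6) - (-16)·5 = -78 - (-80) = 2
j: (-16)·(-2) - 9·(-6) = 32 - (-54) = 86
k: 9·5 - 13·(-2) = 45 - (-26) = 71
DE × DF = (2, 86, 71)
|DE × DF| = √12441 ≈ 111.5392
area = ½ · 111.5392 ≈ 55.770

55.770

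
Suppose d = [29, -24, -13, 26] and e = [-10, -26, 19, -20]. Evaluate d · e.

-433

d · e = 29·(-10) + (-24)·(-26) + (-13)·19 + 26·(-20) = -290 + 624 - 247 - 520 = -433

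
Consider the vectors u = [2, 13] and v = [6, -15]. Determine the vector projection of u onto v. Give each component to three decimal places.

(-4.207, 10.517)

u · v = 2·6 + 13·(-15) = 12 - 195 = -183
|v|² = 36 + 225 = 261
proj_v u = (-183/261) · (6, -15) ≈ (-4.207, 10.517)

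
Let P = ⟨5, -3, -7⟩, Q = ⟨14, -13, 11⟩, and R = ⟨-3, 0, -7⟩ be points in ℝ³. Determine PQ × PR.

PQ = (9, -10, 18)
PR = (-8, 3, 0)
i: (-10)·0 - 18·3 = 0 - 54 = -54
j: 18·(-8) - 9·0 = -144 - 0 = -144
k: 9·3 - (-10)·(-8) = 27 - 80 = -53
PQ × PR = (-54, -144, -53)

(-54, -144, -53)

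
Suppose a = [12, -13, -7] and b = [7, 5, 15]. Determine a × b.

(-160, -229, 151)

i: (-13)·15 - (-7)·5 = -195 - (-35) = -160
j: (-7)·7 - 12·15 = -49 - 180 = -229
k: 12·5 - (-13)·7 = 60 - (-91) = 151
a × b = (-160, -229, 151)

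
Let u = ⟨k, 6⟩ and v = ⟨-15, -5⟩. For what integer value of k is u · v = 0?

u · v = k·(-15) + 6·(-5) = -30 - 15k
Set equal to 0: -15k = 30, so k = -2.

-2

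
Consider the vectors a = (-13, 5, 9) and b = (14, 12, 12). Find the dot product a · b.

a · b = (-13)·14 + 5·12 + 9·12 = -182 + 60 + 108 = -14

-14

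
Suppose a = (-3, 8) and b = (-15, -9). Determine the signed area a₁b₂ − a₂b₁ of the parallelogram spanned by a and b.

147

(-3)·(-9) - 8·(-15) = 27 - (-120) = 147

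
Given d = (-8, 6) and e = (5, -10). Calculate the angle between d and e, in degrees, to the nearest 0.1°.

d · e = (-8)·5 + 6·(-10) = -40 - 60 = -100
|d|² = 64 + 36 = 100,  |d| = √100 ≈ 10.000000
|e|² = 25 + 100 = 125,  |e| = √125 ≈ 11.180340
cos θ = -100 / (10.000000 · 11.180340) ≈ -0.89443
θ = arccos(-0.89443) ≈ 153.4°

153.4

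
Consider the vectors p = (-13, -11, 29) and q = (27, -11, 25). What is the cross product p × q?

(44, 1108, 440)

i: (-11)·25 - 29·(-11) = -275 - (-319) = 44
j: 29·27 - (-13)·25 = 783 - (-325) = 1108
k: (-13)·(-11) - (-11)·27 = 143 - (-297) = 440
p × q = (44, 1108, 440)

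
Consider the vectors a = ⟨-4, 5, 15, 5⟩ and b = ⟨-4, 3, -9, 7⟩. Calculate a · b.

a · b = (-4)·(-4) + 5·3 + 15·(-9) + 5·7 = 16 + 15 - 135 + 35 = -69

-69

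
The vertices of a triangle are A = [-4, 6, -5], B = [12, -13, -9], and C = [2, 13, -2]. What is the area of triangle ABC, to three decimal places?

AB = (16, -19, -4),  AC = (6, 7, 3)
i: (-19)·3 - (-4)·7 = -57 - (-28) = -29
j: (-4)·6 - 16·3 = -24 - 48 = -72
k: 16·7 - (-19)·6 = 112 - (-114) = 226
AB × AC = (-29, -72, 226)
|AB × AC| = √57101 ≈ 238.9582
area = ½ · 238.9582 ≈ 119.479

119.479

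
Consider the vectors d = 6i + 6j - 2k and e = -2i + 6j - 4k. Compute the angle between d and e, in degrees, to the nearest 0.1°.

d · e = 6·(-2) + 6·6 + (-2)·(-4) = -12 + 36 + 8 = 32
|d|² = 36 + 36 + 4 = 76,  |d| = √76 ≈ 8.717798
|e|² = 4 + 36 + 16 = 56,  |e| = √56 ≈ 7.483315
cos θ = 32 / (8.717798 · 7.483315) ≈ 0.49051
θ = arccos(0.49051) ≈ 60.6°

60.6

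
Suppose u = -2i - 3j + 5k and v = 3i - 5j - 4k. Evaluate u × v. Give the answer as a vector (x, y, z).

i: (-3)·(-4) - 5·(-5) = 12 - (-25) = 37
j: 5·3 - (-2)·(-4) = 15 - 8 = 7
k: (-2)·(-5) - (-3)·3 = 10 - (-9) = 19
u × v = (37, 7, 19)

(37, 7, 19)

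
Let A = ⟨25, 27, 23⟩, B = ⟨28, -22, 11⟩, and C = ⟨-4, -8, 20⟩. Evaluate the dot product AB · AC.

1664

AB = B − A = (3, -49, -12)
AC = C − A = (-29, -35, -3)
AB · AC = 3·(-29) + (-49)·(-35) + (-12)·(-3) = -87 + 1715 + 36 = 1664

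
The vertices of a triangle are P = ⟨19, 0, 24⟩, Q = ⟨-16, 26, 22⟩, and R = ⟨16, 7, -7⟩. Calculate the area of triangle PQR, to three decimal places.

PQ = (-35, 26, -2),  PR = (-3, 7, -31)
i: 26·(-31) - (-2)·7 = -806 - (-14) = -792
j: (-2)·(-3) - (-35)·(-31) = 6 - 1085 = -1079
k: (-35)·7 - 26·(-3) = -245 - (-78) = -167
PQ × PR = (-792, -1079, -167)
|PQ × PR| = √1819394 ≈ 1348.8491
area = ½ · 1348.8491 ≈ 674.425

674.425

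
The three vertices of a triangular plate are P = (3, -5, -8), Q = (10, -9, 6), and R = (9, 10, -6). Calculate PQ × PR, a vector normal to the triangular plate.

PQ = (7, -4, 14)
PR = (6, 15, 2)
i: (-4)·2 - 14·15 = -8 - 210 = -218
j: 14·6 - 7·2 = 84 - 14 = 70
k: 7·15 - (-4)·6 = 105 - (-24) = 129
PQ × PR = (-218, 70, 129)

(-218, 70, 129)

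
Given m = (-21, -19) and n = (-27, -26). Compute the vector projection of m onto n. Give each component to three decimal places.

(-20.389, -19.634)

m · n = (-21)·(-27) + (-19)·(-26) = 567 + 494 = 1061
|n|² = 729 + 676 = 1405
proj_n m = (1061/1405) · (-27, -26) ≈ (-20.389, -19.634)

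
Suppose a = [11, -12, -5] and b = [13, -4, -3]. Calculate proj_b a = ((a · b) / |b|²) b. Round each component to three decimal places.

a · b = 11·13 + (-12)·(-4) + (-5)·(-3) = 143 + 48 + 15 = 206
|b|² = 169 + 16 + 9 = 194
proj_b a = (206/194) · (13, -4, -3) ≈ (13.804, -4.247, -3.186)

(13.804, -4.247, -3.186)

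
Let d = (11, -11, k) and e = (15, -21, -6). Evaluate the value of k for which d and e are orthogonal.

d · e = 11·15 + (-11)·(-21) + k·(-6) = 396 - 6k
Set equal to 0: -6k = -396, so k = 66.

66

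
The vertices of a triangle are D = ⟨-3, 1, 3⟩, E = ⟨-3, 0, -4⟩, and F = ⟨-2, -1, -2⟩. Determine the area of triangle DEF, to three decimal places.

5.723

DE = (0, -1, -7),  DF = (1, -2, -5)
i: (-1)·(-5) - (-7)·(-2) = 5 - 14 = -9
j: (-7)·1 - 0·(-5) = -7 - 0 = -7
k: 0·(-2) - (-1)·1 = 0 - (-1) = 1
DE × DF = (-9, -7, 1)
|DE × DF| = √131 ≈ 11.4455
area = ½ · 11.4455 ≈ 5.723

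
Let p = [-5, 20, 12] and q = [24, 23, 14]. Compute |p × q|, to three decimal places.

i: 20·14 - 12·23 = 280 - 276 = 4
j: 12·24 - (-5)·14 = 288 - (-70) = 358
k: (-5)·23 - 20·24 = -115 - 480 = -595
p × q = (4, 358, -595)
|p × q| = √(4² + 358² + (-595)²) = √482205 ≈ 694.4098

694.410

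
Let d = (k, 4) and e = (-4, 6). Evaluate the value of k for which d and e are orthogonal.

6

d · e = k·(-4) + 4·6 = 24 - 4k
Set equal to 0: -4k = -24, so k = 6.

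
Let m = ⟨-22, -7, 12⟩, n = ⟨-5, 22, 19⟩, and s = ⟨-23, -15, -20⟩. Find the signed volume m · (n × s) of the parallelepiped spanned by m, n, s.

n × s:
i: 22·(-20) - 19·(-15) = -440 - (-285) = -155
j: 19·(-23) - (-5)·(-20) = -437 - 100 = -537
k: (-5)·(-15) - 22·(-23) = 75 - (-506) = 581
n × s = (-155, -537, 581)
m · (n × s) = (-22)·(-155) + (-7)·(-537) + 12·581 = 3410 + 3759 + 6972 = 14141

14141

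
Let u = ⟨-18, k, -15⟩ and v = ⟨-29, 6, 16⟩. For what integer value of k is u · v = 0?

-47

u · v = (-18)·(-29) + k·6 + (-15)·16 = 282 + 6k
Set equal to 0: 6k = -282, so k = -47.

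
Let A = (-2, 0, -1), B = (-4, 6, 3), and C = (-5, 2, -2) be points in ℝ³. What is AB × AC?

(-14, -14, 14)

AB = (-2, 6, 4)
AC = (-3, 2, -1)
i: 6·(-1) - 4·2 = -6 - 8 = -14
j: 4·(-3) - (-2)·(-1) = -12 - 2 = -14
k: (-2)·2 - 6·(-3) = -4 - (-18) = 14
AB × AC = (-14, -14, 14)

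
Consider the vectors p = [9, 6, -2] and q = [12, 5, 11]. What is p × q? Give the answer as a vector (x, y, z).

i: 6·11 - (-2)·5 = 66 - (-10) = 76
j: (-2)·12 - 9·11 = -24 - 99 = -123
k: 9·5 - 6·12 = 45 - 72 = -27
p × q = (76, -123, -27)

(76, -123, -27)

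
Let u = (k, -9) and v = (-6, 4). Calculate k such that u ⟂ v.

u · v = k·(-6) + (-9)·4 = -36 - 6k
Set equal to 0: -6k = 36, so k = -6.

-6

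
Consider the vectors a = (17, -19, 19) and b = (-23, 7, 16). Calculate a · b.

a · b = 17·(-23) + (-19)·7 + 19·16 = -391 - 133 + 304 = -220

-220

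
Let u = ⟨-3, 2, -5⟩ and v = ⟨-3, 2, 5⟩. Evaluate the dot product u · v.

u · v = (-3)·(-3) + 2·2 + (-5)·5 = 9 + 4 - 25 = -12

-12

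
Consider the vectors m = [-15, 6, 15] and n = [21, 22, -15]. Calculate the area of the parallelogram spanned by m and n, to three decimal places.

i: 6·(-15) - 15·22 = -90 - 330 = -420
j: 15·21 - (-15)·(-15) = 315 - 225 = 90
k: (-15)·22 - 6·21 = -330 - 126 = -456
m × n = (-420, 90, -456)
|m × n| = √((-420)² + 90² + (-456)²) = √392436 ≈ 626.4471

626.447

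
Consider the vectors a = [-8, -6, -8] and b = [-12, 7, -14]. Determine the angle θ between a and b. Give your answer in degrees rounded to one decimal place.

48.9

a · b = (-8)·(-12) + (-6)·7 + (-8)·(-14) = 96 - 42 + 112 = 166
|a|² = 64 + 36 + 64 = 164,  |a| = √164 ≈ 12.806248
|b|² = 144 + 49 + 196 = 389,  |b| = √389 ≈ 19.723083
cos θ = 166 / (12.806248 · 19.723083) ≈ 0.65722
θ = arccos(0.65722) ≈ 48.9°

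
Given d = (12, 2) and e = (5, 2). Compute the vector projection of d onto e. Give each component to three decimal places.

(11.034, 4.414)

d · e = 12·5 + 2·2 = 60 + 4 = 64
|e|² = 25 + 4 = 29
proj_e d = (64/29) · (5, 2) ≈ (11.034, 4.414)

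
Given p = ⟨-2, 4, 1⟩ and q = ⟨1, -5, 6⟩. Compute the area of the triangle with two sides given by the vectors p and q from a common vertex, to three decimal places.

16.171

i: 4·6 - 1·(-5) = 24 - (-5) = 29
j: 1·1 - (-2)·6 = 1 - (-12) = 13
k: (-2)·(-5) - 4·1 = 10 - 4 = 6
p × q = (29, 13, 6)
|p × q| = √(29² + 13² + 6²) = √1046 ≈ 32.3419
area = ½ · 32.3419 ≈ 16.171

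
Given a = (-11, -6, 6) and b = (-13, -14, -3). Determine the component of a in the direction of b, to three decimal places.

a · b = (-11)·(-13) + (-6)·(-14) + 6·(-3) = 143 + 84 - 18 = 209
|b| = √(169 + 196 + 9) = √374 ≈ 19.3391
comp_b a = 209 / √374 ≈ 10.807

10.807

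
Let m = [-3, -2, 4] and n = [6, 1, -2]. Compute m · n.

-28

m · n = (-3)·6 + (-2)·1 + 4·(-2) = -18 - 2 - 8 = -28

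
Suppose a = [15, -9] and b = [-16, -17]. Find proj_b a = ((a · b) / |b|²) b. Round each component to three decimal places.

a · b = 15·(-16) + (-9)·(-17) = -240 + 153 = -87
|b|² = 256 + 289 = 545
proj_b a = (-87/545) · (-16, -17) ≈ (2.554, 2.714)

(2.554, 2.714)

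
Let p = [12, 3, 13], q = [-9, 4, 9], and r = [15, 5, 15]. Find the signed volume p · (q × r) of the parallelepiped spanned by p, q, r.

-375

q × r:
i: 4·15 - 9·5 = 60 - 45 = 15
j: 9·15 - (-9)·15 = 135 - (-135) = 270
k: (-9)·5 - 4·15 = -45 - 60 = -105
q × r = (15, 270, -105)
p · (q × r) = 12·15 + 3·270 + 13·(-105) = 180 + 810 - 1365 = -375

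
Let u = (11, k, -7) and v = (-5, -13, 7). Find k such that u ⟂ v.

u · v = 11·(-5) + k·(-13) + (-7)·7 = -104 - 13k
Set equal to 0: -13k = 104, so k = -8.

-8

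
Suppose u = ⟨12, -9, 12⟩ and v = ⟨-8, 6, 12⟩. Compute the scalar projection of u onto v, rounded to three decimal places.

-0.384

u · v = 12·(-8) + (-9)·6 + 12·12 = -96 - 54 + 144 = -6
|v| = √(64 + 36 + 144) = √244 ≈ 15.6205
comp_v u = -6 / √244 ≈ -0.384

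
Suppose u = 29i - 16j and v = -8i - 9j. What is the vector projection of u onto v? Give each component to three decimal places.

u · v = 29·(-8) + (-16)·(-9) = -232 + 144 = -88
|v|² = 64 + 81 = 145
proj_v u = (-88/145) · (-8, -9) ≈ (4.855, 5.462)

(4.855, 5.462)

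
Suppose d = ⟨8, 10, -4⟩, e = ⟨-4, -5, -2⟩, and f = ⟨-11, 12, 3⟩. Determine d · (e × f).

e × f:
i: (-5)·3 - (-2)·12 = -15 - (-24) = 9
j: (-2)·(-11) - (-4)·3 = 22 - (-12) = 34
k: (-4)·12 - (-5)·(-11) = -48 - 55 = -103
e × f = (9, 34, -103)
d · (e × f) = 8·9 + 10·34 + (-4)·(-103) = 72 + 340 + 412 = 824

824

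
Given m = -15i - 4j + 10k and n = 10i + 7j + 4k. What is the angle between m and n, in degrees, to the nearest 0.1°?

m · n = (-15)·10 + (-4)·7 + 10·4 = -150 - 28 + 40 = -138
|m|² = 225 + 16 + 100 = 341,  |m| = √341 ≈ 18.466185
|n|² = 100 + 49 + 16 = 165,  |n| = √165 ≈ 12.845233
cos θ = -138 / (18.466185 · 12.845233) ≈ -0.58178
θ = arccos(-0.58178) ≈ 125.6°

125.6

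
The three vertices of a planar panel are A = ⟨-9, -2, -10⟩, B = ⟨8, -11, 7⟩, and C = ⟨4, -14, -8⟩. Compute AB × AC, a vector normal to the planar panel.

(186, 187, -87)

AB = (17, -9, 17)
AC = (13, -12, 2)
i: (-9)·2 - 17·(-12) = -18 - (-204) = 186
j: 17·13 - 17·2 = 221 - 34 = 187
k: 17·(-12) - (-9)·13 = -204 - (-117) = -87
AB × AC = (186, 187, -87)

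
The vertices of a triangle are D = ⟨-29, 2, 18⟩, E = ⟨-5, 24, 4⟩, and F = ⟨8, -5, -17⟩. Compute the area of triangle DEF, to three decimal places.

674.802

DE = (24, 22, -14),  DF = (37, -7, -35)
i: 22·(-35) - (-14)·(-7) = -770 - 98 = -868
j: (-14)·37 - 24·(-35) = -518 - (-840) = 322
k: 24·(-7) - 22·37 = -168 - 814 = -982
DE × DF = (-868, 322, -982)
|DE × DF| = √1821432 ≈ 1349.6044
area = ½ · 1349.6044 ≈ 674.802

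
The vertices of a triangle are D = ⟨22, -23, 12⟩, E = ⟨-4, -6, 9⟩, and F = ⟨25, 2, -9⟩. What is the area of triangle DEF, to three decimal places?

468.762

DE = (-26, 17, -3),  DF = (3, 25, -21)
i: 17·(-21) - (-3)·25 = -357 - (-75) = -282
j: (-3)·3 - (-26)·(-21) = -9 - 546 = -555
k: (-26)·25 - 17·3 = -650 - 51 = -701
DE × DF = (-282, -555, -701)
|DE × DF| = √878950 ≈ 937.5233
area = ½ · 937.5233 ≈ 468.762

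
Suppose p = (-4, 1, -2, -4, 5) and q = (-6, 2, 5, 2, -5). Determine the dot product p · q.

-17

p · q = (-4)·(-6) + 1·2 + (-2)·5 + (-4)·2 + 5·(-5) = 24 + 2 - 10 - 8 - 25 = -17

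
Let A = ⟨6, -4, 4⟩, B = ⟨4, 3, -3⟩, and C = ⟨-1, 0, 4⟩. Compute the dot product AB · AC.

AB = B − A = (-2, 7, -7)
AC = C − A = (-7, 4, 0)
AB · AC = (-2)·(-7) + 7·4 + (-7)·0 = 14 + 28 + 0 = 42

42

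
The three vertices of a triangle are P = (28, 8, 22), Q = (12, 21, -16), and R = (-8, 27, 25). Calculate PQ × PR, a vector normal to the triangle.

PQ = (-16, 13, -38)
PR = (-36, 19, 3)
i: 13·3 - (-38)·19 = 39 - (-722) = 761
j: (-38)·(-36) - (-16)·3 = 1368 - (-48) = 1416
k: (-16)·19 - 13·(-36) = -304 - (-468) = 164
PQ × PR = (761, 1416, 164)

(761, 1416, 164)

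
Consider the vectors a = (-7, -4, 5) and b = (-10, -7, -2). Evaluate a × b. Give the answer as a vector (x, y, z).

(43, -64, 9)

i: (-4)·(-2) - 5·(-7) = 8 - (-35) = 43
j: 5·(-10) - (-7)·(-2) = -50 - 14 = -64
k: (-7)·(-7) - (-4)·(-10) = 49 - 40 = 9
a × b = (43, -64, 9)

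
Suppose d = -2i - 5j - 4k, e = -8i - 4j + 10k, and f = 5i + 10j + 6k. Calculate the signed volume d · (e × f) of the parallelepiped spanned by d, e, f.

-2

e × f:
i: (-4)·6 - 10·10 = -24 - 100 = -124
j: 10·5 - (-8)·6 = 50 - (-48) = 98
k: (-8)·10 - (-4)·5 = -80 - (-20) = -60
e × f = (-124, 98, -60)
d · (e × f) = (-2)·(-124) + (-5)·98 + (-4)·(-60) = 248 - 490 + 240 = -2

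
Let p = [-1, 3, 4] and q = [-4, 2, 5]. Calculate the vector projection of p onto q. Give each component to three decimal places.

p · q = (-1)·(-4) + 3·2 + 4·5 = 4 + 6 + 20 = 30
|q|² = 16 + 4 + 25 = 45
proj_q p = (30/45) · (-4, 2, 5) ≈ (-2.667, 1.333, 3.333)

(-2.667, 1.333, 3.333)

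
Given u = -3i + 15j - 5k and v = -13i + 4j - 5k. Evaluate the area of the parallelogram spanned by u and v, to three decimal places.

197.520

i: 15·(-5) - (-5)·4 = -75 - (-20) = -55
j: (-5)·(-13) - (-3)·(-5) = 65 - 15 = 50
k: (-3)·4 - 15·(-13) = -12 - (-195) = 183
u × v = (-55, 50, 183)
|u × v| = √((-55)² + 50² + 183²) = √39014 ≈ 197.5196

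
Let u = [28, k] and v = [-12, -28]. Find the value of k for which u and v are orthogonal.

u · v = 28·(-12) + k·(-28) = -336 - 28k
Set equal to 0: -28k = 336, so k = -12.

-12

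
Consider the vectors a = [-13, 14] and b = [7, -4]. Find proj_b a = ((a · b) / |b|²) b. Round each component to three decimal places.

(-15.831, 9.046)

a · b = (-13)·7 + 14·(-4) = -91 - 56 = -147
|b|² = 49 + 16 = 65
proj_b a = (-147/65) · (7, -4) ≈ (-15.831, 9.046)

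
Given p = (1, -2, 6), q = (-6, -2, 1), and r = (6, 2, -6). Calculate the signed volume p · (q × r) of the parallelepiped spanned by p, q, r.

70

q × r:
i: (-2)·(-6) - 1·2 = 12 - 2 = 10
j: 1·6 - (-6)·(-6) = 6 - 36 = -30
k: (-6)·2 - (-2)·6 = -12 - (-12) = 0
q × r = (10, -30, 0)
p · (q × r) = 1·10 + (-2)·(-30) + 6·0 = 10 + 60 + 0 = 70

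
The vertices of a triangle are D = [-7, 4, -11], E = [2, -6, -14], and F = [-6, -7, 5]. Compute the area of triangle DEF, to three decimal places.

DE = (9, -10, -3),  DF = (1, -11, 16)
i: (-10)·16 - (-3)·(-11) = -160 - 33 = -193
j: (-3)·1 - 9·16 = -3 - 144 = -147
k: 9·(-11) - (-10)·1 = -99 - (-10) = -89
DE × DF = (-193, -147, -89)
|DE × DF| = √66779 ≈ 258.4163
area = ½ · 258.4163 ≈ 129.208

129.208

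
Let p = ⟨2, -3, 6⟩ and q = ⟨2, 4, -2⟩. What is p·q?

p · q = 2·2 + (-3)·4 + 6·(-2) = 4 - 12 - 12 = -20

-20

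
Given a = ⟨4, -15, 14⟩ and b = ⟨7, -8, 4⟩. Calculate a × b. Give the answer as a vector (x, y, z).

(52, 82, 73)

i: (-15)·4 - 14·(-8) = -60 - (-112) = 52
j: 14·7 - 4·4 = 98 - 16 = 82
k: 4·(-8) - (-15)·7 = -32 - (-105) = 73
a × b = (52, 82, 73)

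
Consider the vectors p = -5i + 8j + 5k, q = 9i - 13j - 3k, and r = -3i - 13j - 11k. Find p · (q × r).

-436

q × r:
i: (-13)·(-11) - (-3)·(-13) = 143 - 39 = 104
j: (-3)·(-3) - 9·(-11) = 9 - (-99) = 108
k: 9·(-13) - (-13)·(-3) = -117 - 39 = -156
q × r = (104, 108, -156)
p · (q × r) = (-5)·104 + 8·108 + 5·(-156) = -520 + 864 - 780 = -436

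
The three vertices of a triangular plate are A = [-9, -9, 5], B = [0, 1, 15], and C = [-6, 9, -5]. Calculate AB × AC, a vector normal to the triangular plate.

AB = (9, 10, 10)
AC = (3, 18, -10)
i: 10·(-10) - 10·18 = -100 - 180 = -280
j: 10·3 - 9·(-10) = 30 - (-90) = 120
k: 9·18 - 10·3 = 162 - 30 = 132
AB × AC = (-280, 120, 132)

(-280, 120, 132)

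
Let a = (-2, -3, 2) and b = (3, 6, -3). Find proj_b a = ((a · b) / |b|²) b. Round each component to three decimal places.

(-1.667, -3.333, 1.667)

a · b = (-2)·3 + (-3)·6 + 2·(-3) = -6 - 18 - 6 = -30
|b|² = 9 + 36 + 9 = 54
proj_b a = (-30/54) · (3, 6, -3) ≈ (-1.667, -3.333, 1.667)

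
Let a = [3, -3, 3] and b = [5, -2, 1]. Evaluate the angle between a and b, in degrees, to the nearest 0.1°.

a · b = 3·5 + (-3)·(-2) + 3·1 = 15 + 6 + 3 = 24
|a|² = 9 + 9 + 9 = 27,  |a| = √27 ≈ 5.196152
|b|² = 25 + 4 + 1 = 30,  |b| = √30 ≈ 5.477226
cos θ = 24 / (5.196152 · 5.477226) ≈ 0.84327
θ = arccos(0.84327) ≈ 32.5°

32.5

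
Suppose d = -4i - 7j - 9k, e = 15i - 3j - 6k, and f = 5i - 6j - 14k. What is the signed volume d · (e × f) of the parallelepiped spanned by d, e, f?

e × f:
i: (-3)·(-14) - (-6)·(-6) = 42 - 36 = 6
j: (-6)·5 - 15·(-14) = -30 - (-210) = 180
k: 15·(-6) - (-3)·5 = -90 - (-15) = -75
e × f = (6, 180, -75)
d · (e × f) = (-4)·6 + (-7)·180 + (-9)·(-75) = -24 - 1260 + 675 = -609

-609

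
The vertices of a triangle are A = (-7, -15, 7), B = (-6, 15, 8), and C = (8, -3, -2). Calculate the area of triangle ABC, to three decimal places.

260.741

AB = (1, 30, 1),  AC = (15, 12, -9)
i: 30·(-9) - 1·12 = -270 - 12 = -282
j: 1·15 - 1·(-9) = 15 - (-9) = 24
k: 1·12 - 30·15 = 12 - 450 = -438
AB × AC = (-282, 24, -438)
|AB × AC| = √271944 ≈ 521.4825
area = ½ · 521.4825 ≈ 260.741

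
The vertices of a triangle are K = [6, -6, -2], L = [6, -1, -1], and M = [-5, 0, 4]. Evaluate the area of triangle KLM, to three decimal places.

KL = (0, 5, 1),  KM = (-11, 6, 6)
i: 5·6 - 1·6 = 30 - 6 = 24
j: 1·(-11) - 0·6 = -11 - 0 = -11
k: 0·6 - 5·(-11) = 0 - (-55) = 55
KL × KM = (24, -11, 55)
|KL × KM| = √3722 ≈ 61.0082
area = ½ · 61.0082 ≈ 30.504

30.504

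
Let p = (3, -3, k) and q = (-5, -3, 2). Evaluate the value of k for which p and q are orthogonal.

3

p · q = 3·(-5) + (-3)·(-3) + k·2 = -6 + 2k
Set equal to 0: 2k = 6, so k = 3.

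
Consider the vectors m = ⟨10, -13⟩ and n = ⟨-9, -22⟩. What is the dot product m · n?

196

m · n = 10·(-9) + (-13)·(-22) = -90 + 286 = 196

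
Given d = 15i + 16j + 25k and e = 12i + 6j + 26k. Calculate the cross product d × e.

(266, -90, -102)

i: 16·26 - 25·6 = 416 - 150 = 266
j: 25·12 - 15·26 = 300 - 390 = -90
k: 15·6 - 16·12 = 90 - 192 = -102
d × e = (266, -90, -102)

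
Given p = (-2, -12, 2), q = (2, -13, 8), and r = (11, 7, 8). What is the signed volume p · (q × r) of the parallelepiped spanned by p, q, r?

q × r:
i: (-13)·8 - 8·7 = -104 - 56 = -160
j: 8·11 - 2·8 = 88 - 16 = 72
k: 2·7 - (-13)·11 = 14 - (-143) = 157
q × r = (-160, 72, 157)
p · (q × r) = (-2)·(-160) + (-12)·72 + 2·157 = 320 - 864 + 314 = -230

-230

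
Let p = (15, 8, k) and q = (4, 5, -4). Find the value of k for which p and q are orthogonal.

25

p · q = 15·4 + 8·5 + k·(-4) = 100 - 4k
Set equal to 0: -4k = -100, so k = 25.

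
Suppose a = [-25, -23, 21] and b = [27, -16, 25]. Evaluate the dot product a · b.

a · b = (-25)·27 + (-23)·(-16) + 21·25 = -675 + 368 + 525 = 218

218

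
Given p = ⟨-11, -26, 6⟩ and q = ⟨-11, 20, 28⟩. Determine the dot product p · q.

-231

p · q = (-11)·(-11) + (-26)·20 + 6·28 = 121 - 520 + 168 = -231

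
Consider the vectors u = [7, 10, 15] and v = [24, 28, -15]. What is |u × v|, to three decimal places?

736.927

i: 10·(-15) - 15·28 = -150 - 420 = -570
j: 15·24 - 7·(-15) = 360 - (-105) = 465
k: 7·28 - 10·24 = 196 - 240 = -44
u × v = (-570, 465, -44)
|u × v| = √((-570)² + 465² + (-44)²) = √543061 ≈ 736.9267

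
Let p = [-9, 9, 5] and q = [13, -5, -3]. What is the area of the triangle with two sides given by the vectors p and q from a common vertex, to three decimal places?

i: 9·(-3) - 5·(-5) = -27 - (-25) = -2
j: 5·13 - (-9)·(-3) = 65 - 27 = 38
k: (-9)·(-5) - 9·13 = 45 - 117 = -72
p × q = (-2, 38, -72)
|p × q| = √((-2)² + 38² + (-72)²) = √6632 ≈ 81.4371
area = ½ · 81.4371 ≈ 40.719

40.719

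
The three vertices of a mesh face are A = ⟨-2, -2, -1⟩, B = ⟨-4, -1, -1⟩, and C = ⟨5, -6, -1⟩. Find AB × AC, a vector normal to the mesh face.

AB = (-2, 1, 0)
AC = (7, -4, 0)
i: 1·0 - 0·(-4) = 0 - 0 = 0
j: 0·7 - (-2)·0 = 0 - 0 = 0
k: (-2)·(-4) - 1·7 = 8 - 7 = 1
AB × AC = (0, 0, 1)

(0, 0, 1)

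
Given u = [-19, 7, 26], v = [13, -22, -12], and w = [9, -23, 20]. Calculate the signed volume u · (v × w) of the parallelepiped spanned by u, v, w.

8402

v × w:
i: (-22)·20 - (-12)·(-23) = -440 - 276 = -716
j: (-12)·9 - 13·20 = -108 - 260 = -368
k: 13·(-23) - (-22)·9 = -299 - (-198) = -101
v × w = (-716, -368, -101)
u · (v × w) = (-19)·(-716) + 7·(-368) + 26·(-101) = 13604 - 2576 - 2626 = 8402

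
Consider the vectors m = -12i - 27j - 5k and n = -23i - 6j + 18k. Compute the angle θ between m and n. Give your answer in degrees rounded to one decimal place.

67.1

m · n = (-12)·(-23) + (-27)·(-6) + (-5)·18 = 276 + 162 - 90 = 348
|m|² = 144 + 729 + 25 = 898,  |m| = √898 ≈ 29.966648
|n|² = 529 + 36 + 324 = 889,  |n| = √889 ≈ 29.816103
cos θ = 348 / (29.966648 · 29.816103) ≈ 0.38948
θ = arccos(0.38948) ≈ 67.1°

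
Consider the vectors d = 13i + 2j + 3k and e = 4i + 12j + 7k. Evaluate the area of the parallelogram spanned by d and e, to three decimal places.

169.201

i: 2·7 - 3·12 = 14 - 36 = -22
j: 3·4 - 13·7 = 12 - 91 = -79
k: 13·12 - 2·4 = 156 - 8 = 148
d × e = (-22, -79, 148)
|d × e| = √((-22)² + (-79)² + 148²) = √28629 ≈ 169.2011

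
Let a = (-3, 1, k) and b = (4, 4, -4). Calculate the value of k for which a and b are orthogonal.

-2

a · b = (-3)·4 + 1·4 + k·(-4) = -8 - 4k
Set equal to 0: -4k = 8, so k = -2.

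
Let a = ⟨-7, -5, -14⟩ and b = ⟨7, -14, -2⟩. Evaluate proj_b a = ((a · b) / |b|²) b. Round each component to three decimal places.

(1.378, -2.755, -0.394)

a · b = (-7)·7 + (-5)·(-14) + (-14)·(-2) = -49 + 70 + 28 = 49
|b|² = 49 + 196 + 4 = 249
proj_b a = (49/249) · (7, -14, -2) ≈ (1.378, -2.755, -0.394)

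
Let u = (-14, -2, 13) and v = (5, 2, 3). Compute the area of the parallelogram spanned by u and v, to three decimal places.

i: (-2)·3 - 13·2 = -6 - 26 = -32
j: 13·5 - (-14)·3 = 65 - (-42) = 107
k: (-14)·2 - (-2)·5 = -28 - (-10) = -18
u × v = (-32, 107, -18)
|u × v| = √((-32)² + 107² + (-18)²) = √12797 ≈ 113.1238

113.124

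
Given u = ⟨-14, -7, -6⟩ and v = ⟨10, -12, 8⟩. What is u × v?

i: (-7)·8 - (-6)·(-12) = -56 - 72 = -128
j: (-6)·10 - (-14)·8 = -60 - (-112) = 52
k: (-14)·(-12) - (-7)·10 = 168 - (-70) = 238
u × v = (-128, 52, 238)

(-128, 52, 238)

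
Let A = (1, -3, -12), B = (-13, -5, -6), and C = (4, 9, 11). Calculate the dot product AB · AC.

72

AB = B − A = (-14, -2, 6)
AC = C − A = (3, 12, 23)
AB · AC = (-14)·3 + (-2)·12 + 6·23 = -42 - 24 + 138 = 72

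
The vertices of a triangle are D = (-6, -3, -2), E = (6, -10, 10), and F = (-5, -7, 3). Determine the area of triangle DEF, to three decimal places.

DE = (12, -7, 12),  DF = (1, -4, 5)
i: (-7)·5 - 12·(-4) = -35 - (-48) = 13
j: 12·1 - 12·5 = 12 - 60 = -48
k: 12·(-4) - (-7)·1 = -48 - (-7) = -41
DE × DF = (13, -48, -41)
|DE × DF| = √4154 ≈ 64.4515
area = ½ · 64.4515 ≈ 32.226

32.226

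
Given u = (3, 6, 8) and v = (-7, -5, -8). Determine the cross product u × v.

i: 6·(-8) - 8·(-5) = -48 - (-40) = -8
j: 8·(-7) - 3·(-8) = -56 - (-24) = -32
k: 3·(-5) - 6·(-7) = -15 - (-42) = 27
u × v = (-8, -32, 27)

(-8, -32, 27)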